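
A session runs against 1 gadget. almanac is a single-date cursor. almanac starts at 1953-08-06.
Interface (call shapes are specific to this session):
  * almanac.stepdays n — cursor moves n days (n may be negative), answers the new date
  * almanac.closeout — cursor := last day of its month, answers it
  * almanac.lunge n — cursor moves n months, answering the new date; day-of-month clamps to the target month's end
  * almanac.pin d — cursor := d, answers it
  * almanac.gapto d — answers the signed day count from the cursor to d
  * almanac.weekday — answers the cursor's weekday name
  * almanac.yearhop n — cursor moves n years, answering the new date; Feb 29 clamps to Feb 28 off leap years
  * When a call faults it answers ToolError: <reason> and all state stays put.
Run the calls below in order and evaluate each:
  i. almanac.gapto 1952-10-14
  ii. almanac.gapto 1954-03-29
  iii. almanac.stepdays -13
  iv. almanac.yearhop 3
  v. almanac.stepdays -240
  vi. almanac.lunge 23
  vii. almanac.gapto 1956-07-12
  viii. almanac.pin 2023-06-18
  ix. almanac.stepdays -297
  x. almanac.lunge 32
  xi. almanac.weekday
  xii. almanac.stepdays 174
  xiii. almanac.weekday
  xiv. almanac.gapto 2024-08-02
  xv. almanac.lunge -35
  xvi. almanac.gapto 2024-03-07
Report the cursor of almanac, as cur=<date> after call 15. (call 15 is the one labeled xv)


;; 1. almanac.gapto(1952-10-14) == -296
;; 2. almanac.gapto(1954-03-29) == 235
;; 3. almanac.stepdays(-13) == 1953-07-24
;; 4. almanac.yearhop(3) == 1956-07-24
;; 5. almanac.stepdays(-240) == 1955-11-27
;; 6. almanac.lunge(23) == 1957-10-27
;; 7. almanac.gapto(1956-07-12) == -472
;; 8. almanac.pin(2023-06-18) == 2023-06-18
;; 9. almanac.stepdays(-297) == 2022-08-25
;; 10. almanac.lunge(32) == 2025-04-25
;; 11. almanac.weekday() == Friday
;; 12. almanac.stepdays(174) == 2025-10-16
;; 13. almanac.weekday() == Thursday
;; 14. almanac.gapto(2024-08-02) == -440
;; 15. almanac.lunge(-35) == 2022-11-16
;; 16. almanac.gapto(2024-03-07) == 477

Answer: cur=2022-11-16


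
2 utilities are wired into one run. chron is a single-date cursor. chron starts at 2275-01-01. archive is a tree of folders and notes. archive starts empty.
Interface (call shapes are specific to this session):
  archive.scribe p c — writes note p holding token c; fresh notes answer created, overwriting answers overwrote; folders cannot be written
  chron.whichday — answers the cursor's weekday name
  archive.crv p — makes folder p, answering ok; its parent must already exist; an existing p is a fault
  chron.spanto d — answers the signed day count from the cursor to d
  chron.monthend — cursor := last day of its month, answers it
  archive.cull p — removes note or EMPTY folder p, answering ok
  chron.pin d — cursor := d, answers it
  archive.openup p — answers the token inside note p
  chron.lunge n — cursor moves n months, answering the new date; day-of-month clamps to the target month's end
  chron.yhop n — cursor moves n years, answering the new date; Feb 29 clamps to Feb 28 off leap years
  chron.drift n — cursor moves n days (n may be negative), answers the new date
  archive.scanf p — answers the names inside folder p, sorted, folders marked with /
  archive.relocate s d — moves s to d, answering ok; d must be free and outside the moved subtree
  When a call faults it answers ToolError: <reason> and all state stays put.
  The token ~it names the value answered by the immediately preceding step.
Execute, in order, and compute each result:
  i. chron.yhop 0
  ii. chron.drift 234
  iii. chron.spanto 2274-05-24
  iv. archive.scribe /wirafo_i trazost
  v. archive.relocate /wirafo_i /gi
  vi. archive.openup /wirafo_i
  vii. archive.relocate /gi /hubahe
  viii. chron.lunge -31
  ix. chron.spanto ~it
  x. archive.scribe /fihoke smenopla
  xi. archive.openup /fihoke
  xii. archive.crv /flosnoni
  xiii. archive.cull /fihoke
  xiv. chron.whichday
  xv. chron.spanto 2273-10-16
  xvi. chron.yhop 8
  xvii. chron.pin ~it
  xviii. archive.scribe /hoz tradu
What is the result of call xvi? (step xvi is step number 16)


==> chron.yhop(n→0)
<== 2275-01-01
==> chron.drift(n→234)
<== 2275-08-23
==> chron.spanto(d→2274-05-24)
<== -456
==> archive.scribe(p→/wirafo_i, c→trazost)
<== created
==> archive.relocate(s→/wirafo_i, d→/gi)
<== ok
==> archive.openup(p→/wirafo_i)
<== ToolError: not found
==> archive.relocate(s→/gi, d→/hubahe)
<== ok
==> chron.lunge(n→-31)
<== 2273-01-23
==> chron.spanto(d→~it)
<== 0
==> archive.scribe(p→/fihoke, c→smenopla)
<== created
==> archive.openup(p→/fihoke)
<== smenopla
==> archive.crv(p→/flosnoni)
<== ok
==> archive.cull(p→/fihoke)
<== ok
==> chron.whichday()
<== Thursday
==> chron.spanto(d→2273-10-16)
<== 266
==> chron.yhop(n→8)
<== 2281-01-23
==> chron.pin(d→~it)
<== 2281-01-23
==> archive.scribe(p→/hoz, c→tradu)
<== created

Answer: 2281-01-23


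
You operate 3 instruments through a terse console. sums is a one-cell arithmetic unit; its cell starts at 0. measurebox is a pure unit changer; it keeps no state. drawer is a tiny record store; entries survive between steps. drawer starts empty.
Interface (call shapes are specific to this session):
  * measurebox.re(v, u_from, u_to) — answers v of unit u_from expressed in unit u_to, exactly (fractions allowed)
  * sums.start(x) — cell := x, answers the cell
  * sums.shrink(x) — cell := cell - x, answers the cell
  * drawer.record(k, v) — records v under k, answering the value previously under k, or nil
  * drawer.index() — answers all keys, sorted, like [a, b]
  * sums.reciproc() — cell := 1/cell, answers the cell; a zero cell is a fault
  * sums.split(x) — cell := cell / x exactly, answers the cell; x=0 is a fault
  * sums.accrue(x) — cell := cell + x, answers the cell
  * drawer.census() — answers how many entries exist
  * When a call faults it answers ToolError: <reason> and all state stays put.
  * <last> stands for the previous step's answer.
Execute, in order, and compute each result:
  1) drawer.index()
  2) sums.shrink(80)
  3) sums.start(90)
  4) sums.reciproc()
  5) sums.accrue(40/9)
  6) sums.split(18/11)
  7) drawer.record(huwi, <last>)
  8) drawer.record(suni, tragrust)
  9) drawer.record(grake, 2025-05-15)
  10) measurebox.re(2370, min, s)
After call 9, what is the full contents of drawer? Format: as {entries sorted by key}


Using index(), and see [].
I call shrink(x='80'), and see -80.
Calling start(x='90'), and get 90.
I call reciproc(), and see 1/90.
I try accrue(x='40/9'), — result: 401/90.
I try split(x='18/11'), — result: 4411/1620.
I call record(k='huwi', v='<last>'), — result: nil.
I try record(k='suni', v='tragrust'): nil.
Now I run record(k='grake', v='2025-05-15'), → nil.
I use re(v='2370', u_from='min', u_to='s'), → 142200.

Answer: {grake=2025-05-15, huwi=4411/1620, suni=tragrust}


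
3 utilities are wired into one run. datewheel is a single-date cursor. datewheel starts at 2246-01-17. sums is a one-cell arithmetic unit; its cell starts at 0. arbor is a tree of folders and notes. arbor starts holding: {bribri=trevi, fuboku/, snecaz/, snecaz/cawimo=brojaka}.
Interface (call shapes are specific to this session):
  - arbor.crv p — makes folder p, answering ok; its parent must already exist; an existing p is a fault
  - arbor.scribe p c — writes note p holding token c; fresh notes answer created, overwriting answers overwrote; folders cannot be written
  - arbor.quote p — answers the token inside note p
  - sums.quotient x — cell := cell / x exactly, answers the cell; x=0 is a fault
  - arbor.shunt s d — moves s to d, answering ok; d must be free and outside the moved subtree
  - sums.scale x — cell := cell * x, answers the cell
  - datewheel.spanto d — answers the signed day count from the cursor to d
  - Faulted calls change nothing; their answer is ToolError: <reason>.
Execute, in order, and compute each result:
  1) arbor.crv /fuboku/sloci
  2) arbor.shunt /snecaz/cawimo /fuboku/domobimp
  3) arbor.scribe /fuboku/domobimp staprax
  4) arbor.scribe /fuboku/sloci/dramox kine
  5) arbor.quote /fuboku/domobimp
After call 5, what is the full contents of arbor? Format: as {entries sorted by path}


Answer: {bribri=trevi, fuboku/, fuboku/domobimp=staprax, fuboku/sloci/, fuboku/sloci/dramox=kine, snecaz/}

Derivation:
==> arbor.crv(p='/fuboku/sloci')
<== ok
==> arbor.shunt(s='/snecaz/cawimo', d='/fuboku/domobimp')
<== ok
==> arbor.scribe(p='/fuboku/domobimp', c='staprax')
<== overwrote
==> arbor.scribe(p='/fuboku/sloci/dramox', c='kine')
<== created
==> arbor.quote(p='/fuboku/domobimp')
<== staprax


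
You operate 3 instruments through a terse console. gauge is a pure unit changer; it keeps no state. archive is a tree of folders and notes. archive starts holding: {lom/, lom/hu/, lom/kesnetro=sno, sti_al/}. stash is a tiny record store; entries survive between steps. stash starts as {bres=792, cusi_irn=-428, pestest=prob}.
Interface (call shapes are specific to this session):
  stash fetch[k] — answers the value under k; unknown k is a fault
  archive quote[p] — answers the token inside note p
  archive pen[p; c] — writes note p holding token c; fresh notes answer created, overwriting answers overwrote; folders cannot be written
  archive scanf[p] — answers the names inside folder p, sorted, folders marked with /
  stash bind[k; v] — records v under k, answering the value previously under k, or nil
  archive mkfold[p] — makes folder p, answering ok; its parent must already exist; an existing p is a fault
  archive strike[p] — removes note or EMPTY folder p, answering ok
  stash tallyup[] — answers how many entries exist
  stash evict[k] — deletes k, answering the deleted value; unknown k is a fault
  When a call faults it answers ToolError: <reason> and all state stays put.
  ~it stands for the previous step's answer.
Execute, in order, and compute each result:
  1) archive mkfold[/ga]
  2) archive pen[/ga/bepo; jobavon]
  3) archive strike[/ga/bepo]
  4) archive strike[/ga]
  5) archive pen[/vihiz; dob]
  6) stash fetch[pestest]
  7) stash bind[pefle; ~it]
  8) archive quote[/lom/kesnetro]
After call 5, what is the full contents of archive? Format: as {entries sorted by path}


[in] archive mkfold /ga
:: ok
[in] archive pen /ga/bepo jobavon
:: created
[in] archive strike /ga/bepo
:: ok
[in] archive strike /ga
:: ok
[in] archive pen /vihiz dob
:: created
[in] stash fetch pestest
:: prob
[in] stash bind pefle ~it
:: nil
[in] archive quote /lom/kesnetro
:: sno

Answer: {lom/, lom/hu/, lom/kesnetro=sno, sti_al/, vihiz=dob}


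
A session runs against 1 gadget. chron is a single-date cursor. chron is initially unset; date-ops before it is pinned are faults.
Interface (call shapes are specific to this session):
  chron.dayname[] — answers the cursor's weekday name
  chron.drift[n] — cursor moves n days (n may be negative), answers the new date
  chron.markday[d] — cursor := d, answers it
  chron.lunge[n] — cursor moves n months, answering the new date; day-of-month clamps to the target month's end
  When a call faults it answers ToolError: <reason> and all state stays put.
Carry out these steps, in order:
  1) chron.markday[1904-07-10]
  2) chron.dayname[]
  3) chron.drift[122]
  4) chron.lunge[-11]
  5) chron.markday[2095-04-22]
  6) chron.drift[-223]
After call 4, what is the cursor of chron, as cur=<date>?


-> markday(d: 1904-07-10)
<- 1904-07-10
-> dayname()
<- Sunday
-> drift(n: 122)
<- 1904-11-09
-> lunge(n: -11)
<- 1903-12-09
-> markday(d: 2095-04-22)
<- 2095-04-22
-> drift(n: -223)
<- 2094-09-11

Answer: cur=1903-12-09


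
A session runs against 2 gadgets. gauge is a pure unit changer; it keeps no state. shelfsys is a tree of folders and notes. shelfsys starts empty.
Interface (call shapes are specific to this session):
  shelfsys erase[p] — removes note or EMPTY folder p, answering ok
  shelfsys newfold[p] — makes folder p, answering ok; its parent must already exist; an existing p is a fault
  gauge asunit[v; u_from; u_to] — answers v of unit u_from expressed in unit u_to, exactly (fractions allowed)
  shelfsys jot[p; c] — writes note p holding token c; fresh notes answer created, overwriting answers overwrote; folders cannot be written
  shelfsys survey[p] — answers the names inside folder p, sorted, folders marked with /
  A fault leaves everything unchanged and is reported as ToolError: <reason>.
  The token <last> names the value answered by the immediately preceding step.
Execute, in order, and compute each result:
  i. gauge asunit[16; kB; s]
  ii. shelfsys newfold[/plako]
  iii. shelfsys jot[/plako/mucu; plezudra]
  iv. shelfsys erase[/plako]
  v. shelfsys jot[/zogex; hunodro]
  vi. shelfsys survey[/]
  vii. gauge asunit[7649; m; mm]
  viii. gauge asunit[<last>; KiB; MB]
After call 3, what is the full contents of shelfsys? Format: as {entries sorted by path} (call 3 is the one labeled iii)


% gauge asunit v=16 u_from=kB u_to=s
:: ToolError: incompatible units
% shelfsys newfold p=/plako
:: ok
% shelfsys jot p=/plako/mucu c=plezudra
:: created
% shelfsys erase p=/plako
:: ToolError: not empty
% shelfsys jot p=/zogex c=hunodro
:: created
% shelfsys survey p=/
:: [plako/, zogex]
% gauge asunit v=7649 u_from=m u_to=mm
:: 7649000
% gauge asunit v=<last> u_from=KiB u_to=MB
:: 979072/125

Answer: {plako/, plako/mucu=plezudra}


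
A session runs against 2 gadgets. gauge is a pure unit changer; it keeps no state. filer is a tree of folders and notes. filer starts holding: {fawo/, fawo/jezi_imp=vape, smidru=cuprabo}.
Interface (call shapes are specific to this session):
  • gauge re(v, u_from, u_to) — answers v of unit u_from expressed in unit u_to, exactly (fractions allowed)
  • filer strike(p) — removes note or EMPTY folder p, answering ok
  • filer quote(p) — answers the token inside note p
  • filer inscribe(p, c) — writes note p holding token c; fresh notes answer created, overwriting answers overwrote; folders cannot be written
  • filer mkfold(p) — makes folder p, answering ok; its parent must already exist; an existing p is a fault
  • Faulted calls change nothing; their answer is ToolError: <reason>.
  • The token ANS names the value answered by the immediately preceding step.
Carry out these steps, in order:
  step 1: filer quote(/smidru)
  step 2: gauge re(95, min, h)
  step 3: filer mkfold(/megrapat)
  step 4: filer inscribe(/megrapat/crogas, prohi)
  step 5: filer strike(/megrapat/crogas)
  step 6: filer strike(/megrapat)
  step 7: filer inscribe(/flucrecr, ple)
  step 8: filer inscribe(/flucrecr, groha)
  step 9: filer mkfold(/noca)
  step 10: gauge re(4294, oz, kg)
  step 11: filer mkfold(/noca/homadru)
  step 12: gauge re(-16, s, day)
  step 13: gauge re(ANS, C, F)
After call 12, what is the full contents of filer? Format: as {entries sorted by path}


~$ filer quote /smidru
:: cuprabo
~$ gauge re 95 min h
:: 19/12
~$ filer mkfold /megrapat
:: ok
~$ filer inscribe /megrapat/crogas prohi
:: created
~$ filer strike /megrapat/crogas
:: ok
~$ filer strike /megrapat
:: ok
~$ filer inscribe /flucrecr ple
:: created
~$ filer inscribe /flucrecr groha
:: overwrote
~$ filer mkfold /noca
:: ok
~$ gauge re 4294 oz kg
:: 97386281839/800000000
~$ filer mkfold /noca/homadru
:: ok
~$ gauge re -16 s day
:: -1/5400
~$ gauge re ANS C F
:: 95999/3000

Answer: {fawo/, fawo/jezi_imp=vape, flucrecr=groha, noca/, noca/homadru/, smidru=cuprabo}


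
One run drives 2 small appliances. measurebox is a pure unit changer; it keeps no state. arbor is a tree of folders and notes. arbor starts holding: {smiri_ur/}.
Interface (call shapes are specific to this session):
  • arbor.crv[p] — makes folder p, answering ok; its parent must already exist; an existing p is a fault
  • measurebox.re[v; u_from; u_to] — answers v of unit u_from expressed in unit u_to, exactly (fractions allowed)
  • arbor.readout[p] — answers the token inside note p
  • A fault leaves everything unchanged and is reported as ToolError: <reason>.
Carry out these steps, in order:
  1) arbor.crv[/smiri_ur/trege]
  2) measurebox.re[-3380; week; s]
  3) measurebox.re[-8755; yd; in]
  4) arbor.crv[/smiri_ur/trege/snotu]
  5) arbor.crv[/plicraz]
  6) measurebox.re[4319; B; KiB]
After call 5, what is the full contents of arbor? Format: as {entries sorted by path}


;; crv(p='/smiri_ur/trege') : ok
;; re(v='-3380', u_from='week', u_to='s') : -2044224000
;; re(v='-8755', u_from='yd', u_to='in') : -315180
;; crv(p='/smiri_ur/trege/snotu') : ok
;; crv(p='/plicraz') : ok
;; re(v='4319', u_from='B', u_to='KiB') : 4319/1024

Answer: {plicraz/, smiri_ur/, smiri_ur/trege/, smiri_ur/trege/snotu/}


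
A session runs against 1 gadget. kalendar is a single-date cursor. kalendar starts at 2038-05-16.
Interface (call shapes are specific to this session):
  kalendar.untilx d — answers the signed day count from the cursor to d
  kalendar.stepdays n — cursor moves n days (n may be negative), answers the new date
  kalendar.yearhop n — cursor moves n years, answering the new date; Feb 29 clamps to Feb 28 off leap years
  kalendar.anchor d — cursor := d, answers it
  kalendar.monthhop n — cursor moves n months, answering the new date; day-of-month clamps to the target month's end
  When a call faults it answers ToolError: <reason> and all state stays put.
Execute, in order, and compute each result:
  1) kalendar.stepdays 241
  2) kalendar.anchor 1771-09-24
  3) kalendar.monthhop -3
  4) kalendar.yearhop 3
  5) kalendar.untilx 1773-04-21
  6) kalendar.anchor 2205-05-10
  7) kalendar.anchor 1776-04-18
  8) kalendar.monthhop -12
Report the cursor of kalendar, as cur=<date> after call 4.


Step: kalendar.stepdays[n='241']
Result: 2039-01-12
Step: kalendar.anchor[d='1771-09-24']
Result: 1771-09-24
Step: kalendar.monthhop[n='-3']
Result: 1771-06-24
Step: kalendar.yearhop[n='3']
Result: 1774-06-24
Step: kalendar.untilx[d='1773-04-21']
Result: -429
Step: kalendar.anchor[d='2205-05-10']
Result: 2205-05-10
Step: kalendar.anchor[d='1776-04-18']
Result: 1776-04-18
Step: kalendar.monthhop[n='-12']
Result: 1775-04-18

Answer: cur=1774-06-24


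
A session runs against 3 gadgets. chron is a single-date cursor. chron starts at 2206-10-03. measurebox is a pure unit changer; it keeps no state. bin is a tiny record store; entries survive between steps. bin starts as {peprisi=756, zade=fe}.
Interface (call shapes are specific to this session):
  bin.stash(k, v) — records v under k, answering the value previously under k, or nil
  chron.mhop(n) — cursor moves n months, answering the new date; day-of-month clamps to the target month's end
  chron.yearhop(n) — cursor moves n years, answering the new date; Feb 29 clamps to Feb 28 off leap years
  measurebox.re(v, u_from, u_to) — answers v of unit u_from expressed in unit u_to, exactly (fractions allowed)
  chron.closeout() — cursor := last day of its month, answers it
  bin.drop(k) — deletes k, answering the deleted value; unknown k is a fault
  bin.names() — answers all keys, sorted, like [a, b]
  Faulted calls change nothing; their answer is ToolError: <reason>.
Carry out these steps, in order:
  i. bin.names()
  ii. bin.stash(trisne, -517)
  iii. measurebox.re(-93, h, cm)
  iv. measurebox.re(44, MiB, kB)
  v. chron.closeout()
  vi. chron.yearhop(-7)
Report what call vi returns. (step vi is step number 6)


Invoking bin.names: [peprisi, zade].
Calling bin.stash passing k='trisne', v='-517': nil.
I invoke measurebox.re passing v='-93', u_from='h', u_to='cm', which returns ToolError: incompatible units.
Next I call measurebox.re passing v='44', u_from='MiB', u_to='kB', which returns 5767168/125.
Next I call chron.closeout: 2206-10-31.
Using chron.yearhop passing n='-7', giving 2199-10-31.

Answer: 2199-10-31


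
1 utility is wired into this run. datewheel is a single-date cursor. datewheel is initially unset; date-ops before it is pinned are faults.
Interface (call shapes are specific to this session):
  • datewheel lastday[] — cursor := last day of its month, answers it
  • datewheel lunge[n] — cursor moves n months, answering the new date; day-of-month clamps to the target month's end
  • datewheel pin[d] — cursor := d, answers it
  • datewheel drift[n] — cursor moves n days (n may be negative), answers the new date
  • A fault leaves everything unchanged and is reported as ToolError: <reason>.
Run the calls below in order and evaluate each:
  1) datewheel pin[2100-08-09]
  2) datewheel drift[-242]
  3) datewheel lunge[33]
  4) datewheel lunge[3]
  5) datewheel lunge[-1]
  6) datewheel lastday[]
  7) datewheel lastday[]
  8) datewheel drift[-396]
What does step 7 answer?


Answer: 2102-11-30

Derivation:
> datewheel pin d→2100-08-09
:: 2100-08-09
> datewheel drift n→-242
:: 2099-12-10
> datewheel lunge n→33
:: 2102-09-10
> datewheel lunge n→3
:: 2102-12-10
> datewheel lunge n→-1
:: 2102-11-10
> datewheel lastday
:: 2102-11-30
> datewheel lastday
:: 2102-11-30
> datewheel drift n→-396
:: 2101-10-30


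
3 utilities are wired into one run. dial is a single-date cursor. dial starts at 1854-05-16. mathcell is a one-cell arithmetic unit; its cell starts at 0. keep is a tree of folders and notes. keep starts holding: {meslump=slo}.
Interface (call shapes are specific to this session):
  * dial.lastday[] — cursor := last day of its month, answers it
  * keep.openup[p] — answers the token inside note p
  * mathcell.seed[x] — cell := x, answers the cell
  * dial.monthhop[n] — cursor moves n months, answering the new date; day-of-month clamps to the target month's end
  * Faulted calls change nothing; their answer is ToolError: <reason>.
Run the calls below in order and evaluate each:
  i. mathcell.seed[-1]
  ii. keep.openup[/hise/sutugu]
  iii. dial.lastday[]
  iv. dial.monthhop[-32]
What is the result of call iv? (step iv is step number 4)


Answer: 1851-09-30

Derivation:
CALL mathcell.seed[x='-1']
RET  -1
CALL keep.openup[p='/hise/sutugu']
RET  ToolError: not found
CALL dial.lastday[]
RET  1854-05-31
CALL dial.monthhop[n='-32']
RET  1851-09-30


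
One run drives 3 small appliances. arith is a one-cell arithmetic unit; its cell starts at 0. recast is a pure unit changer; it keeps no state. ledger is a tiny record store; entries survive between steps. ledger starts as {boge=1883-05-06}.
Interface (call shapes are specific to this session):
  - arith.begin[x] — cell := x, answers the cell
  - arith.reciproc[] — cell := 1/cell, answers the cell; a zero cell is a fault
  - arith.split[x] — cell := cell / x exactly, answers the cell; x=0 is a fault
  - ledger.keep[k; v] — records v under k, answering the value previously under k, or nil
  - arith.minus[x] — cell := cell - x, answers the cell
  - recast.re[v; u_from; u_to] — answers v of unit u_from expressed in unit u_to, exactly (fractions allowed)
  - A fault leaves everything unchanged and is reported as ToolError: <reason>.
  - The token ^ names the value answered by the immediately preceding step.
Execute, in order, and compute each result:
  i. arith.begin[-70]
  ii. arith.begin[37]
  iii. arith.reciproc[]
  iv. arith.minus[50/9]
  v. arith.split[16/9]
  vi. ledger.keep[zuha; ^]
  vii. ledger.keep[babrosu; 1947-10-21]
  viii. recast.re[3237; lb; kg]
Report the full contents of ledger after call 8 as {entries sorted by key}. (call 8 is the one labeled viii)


Answer: {babrosu=1947-10-21, boge=1883-05-06, zuha=-1841/592}

Derivation:
→ begin(-70)
← -70
→ begin(37)
← 37
→ reciproc()
← 1/37
→ minus(50/9)
← -1841/333
→ split(16/9)
← -1841/592
→ keep(zuha, ^)
← nil
→ keep(babrosu, 1947-10-21)
← nil
→ re(3237, lb, kg)
← 146827850169/100000000


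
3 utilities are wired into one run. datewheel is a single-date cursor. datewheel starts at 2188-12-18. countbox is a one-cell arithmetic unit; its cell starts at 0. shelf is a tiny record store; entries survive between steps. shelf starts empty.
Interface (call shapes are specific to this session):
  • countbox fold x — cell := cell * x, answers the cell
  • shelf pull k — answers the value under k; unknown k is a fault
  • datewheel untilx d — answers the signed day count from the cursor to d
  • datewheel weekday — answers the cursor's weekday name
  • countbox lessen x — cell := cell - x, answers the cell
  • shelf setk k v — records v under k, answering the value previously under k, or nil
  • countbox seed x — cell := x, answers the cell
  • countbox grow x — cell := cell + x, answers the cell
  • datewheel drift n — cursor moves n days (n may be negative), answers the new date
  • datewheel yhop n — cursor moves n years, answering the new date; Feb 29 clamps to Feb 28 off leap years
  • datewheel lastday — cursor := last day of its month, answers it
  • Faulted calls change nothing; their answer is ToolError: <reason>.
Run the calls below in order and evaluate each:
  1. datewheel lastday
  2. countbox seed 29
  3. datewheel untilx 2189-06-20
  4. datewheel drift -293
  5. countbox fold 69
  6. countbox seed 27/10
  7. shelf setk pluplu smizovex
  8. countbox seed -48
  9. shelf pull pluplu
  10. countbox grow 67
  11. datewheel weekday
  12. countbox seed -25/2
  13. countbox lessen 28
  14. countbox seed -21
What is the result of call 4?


>>> datewheel lastday
  2188-12-31
>>> countbox seed x→29
  29
>>> datewheel untilx d→2189-06-20
  171
>>> datewheel drift n→-293
  2188-03-13
>>> countbox fold x→69
  2001
>>> countbox seed x→27/10
  27/10
>>> shelf setk k→pluplu v→smizovex
  nil
>>> countbox seed x→-48
  -48
>>> shelf pull k→pluplu
  smizovex
>>> countbox grow x→67
  19
>>> datewheel weekday
  Thursday
>>> countbox seed x→-25/2
  -25/2
>>> countbox lessen x→28
  -81/2
>>> countbox seed x→-21
  -21

Answer: 2188-03-13


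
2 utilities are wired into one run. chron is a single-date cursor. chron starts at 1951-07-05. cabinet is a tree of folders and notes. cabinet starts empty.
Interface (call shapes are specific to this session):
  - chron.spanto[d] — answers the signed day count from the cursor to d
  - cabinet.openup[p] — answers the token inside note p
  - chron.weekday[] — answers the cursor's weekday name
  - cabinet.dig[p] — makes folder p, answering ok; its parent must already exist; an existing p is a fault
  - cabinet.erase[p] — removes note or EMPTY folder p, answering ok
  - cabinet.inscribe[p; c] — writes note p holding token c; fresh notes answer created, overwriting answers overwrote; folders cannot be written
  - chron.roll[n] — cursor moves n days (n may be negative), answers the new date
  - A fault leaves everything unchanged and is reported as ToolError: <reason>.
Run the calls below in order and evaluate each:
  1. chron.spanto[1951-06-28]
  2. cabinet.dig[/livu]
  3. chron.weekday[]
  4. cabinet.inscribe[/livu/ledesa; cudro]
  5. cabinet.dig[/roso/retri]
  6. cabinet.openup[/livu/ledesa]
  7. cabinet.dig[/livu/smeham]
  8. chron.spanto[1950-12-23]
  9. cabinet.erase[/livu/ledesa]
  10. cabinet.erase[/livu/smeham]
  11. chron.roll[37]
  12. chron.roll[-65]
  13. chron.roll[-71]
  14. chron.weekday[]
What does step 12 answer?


-> spanto(d='1951-06-28')
<- -7
-> dig(p='/livu')
<- ok
-> weekday()
<- Thursday
-> inscribe(p='/livu/ledesa', c='cudro')
<- created
-> dig(p='/roso/retri')
<- ToolError: no parent
-> openup(p='/livu/ledesa')
<- cudro
-> dig(p='/livu/smeham')
<- ok
-> spanto(d='1950-12-23')
<- -194
-> erase(p='/livu/ledesa')
<- ok
-> erase(p='/livu/smeham')
<- ok
-> roll(n='37')
<- 1951-08-11
-> roll(n='-65')
<- 1951-06-07
-> roll(n='-71')
<- 1951-03-28
-> weekday()
<- Wednesday

Answer: 1951-06-07


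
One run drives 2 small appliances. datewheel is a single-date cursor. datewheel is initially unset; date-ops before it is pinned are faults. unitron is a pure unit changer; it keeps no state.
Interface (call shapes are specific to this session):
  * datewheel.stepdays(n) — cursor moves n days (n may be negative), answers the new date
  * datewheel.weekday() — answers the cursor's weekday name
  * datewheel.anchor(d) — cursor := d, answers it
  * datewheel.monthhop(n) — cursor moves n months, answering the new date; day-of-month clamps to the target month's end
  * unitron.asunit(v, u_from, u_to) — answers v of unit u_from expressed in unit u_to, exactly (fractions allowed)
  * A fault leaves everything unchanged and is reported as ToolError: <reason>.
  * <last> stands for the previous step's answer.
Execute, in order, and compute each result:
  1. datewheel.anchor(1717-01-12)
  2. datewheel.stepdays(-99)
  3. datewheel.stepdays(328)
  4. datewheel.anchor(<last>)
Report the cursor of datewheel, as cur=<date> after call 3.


-- 1. datewheel.anchor(d→1717-01-12) ~> 1717-01-12
-- 2. datewheel.stepdays(n→-99) ~> 1716-10-05
-- 3. datewheel.stepdays(n→328) ~> 1717-08-29
-- 4. datewheel.anchor(d→<last>) ~> 1717-08-29

Answer: cur=1717-08-29


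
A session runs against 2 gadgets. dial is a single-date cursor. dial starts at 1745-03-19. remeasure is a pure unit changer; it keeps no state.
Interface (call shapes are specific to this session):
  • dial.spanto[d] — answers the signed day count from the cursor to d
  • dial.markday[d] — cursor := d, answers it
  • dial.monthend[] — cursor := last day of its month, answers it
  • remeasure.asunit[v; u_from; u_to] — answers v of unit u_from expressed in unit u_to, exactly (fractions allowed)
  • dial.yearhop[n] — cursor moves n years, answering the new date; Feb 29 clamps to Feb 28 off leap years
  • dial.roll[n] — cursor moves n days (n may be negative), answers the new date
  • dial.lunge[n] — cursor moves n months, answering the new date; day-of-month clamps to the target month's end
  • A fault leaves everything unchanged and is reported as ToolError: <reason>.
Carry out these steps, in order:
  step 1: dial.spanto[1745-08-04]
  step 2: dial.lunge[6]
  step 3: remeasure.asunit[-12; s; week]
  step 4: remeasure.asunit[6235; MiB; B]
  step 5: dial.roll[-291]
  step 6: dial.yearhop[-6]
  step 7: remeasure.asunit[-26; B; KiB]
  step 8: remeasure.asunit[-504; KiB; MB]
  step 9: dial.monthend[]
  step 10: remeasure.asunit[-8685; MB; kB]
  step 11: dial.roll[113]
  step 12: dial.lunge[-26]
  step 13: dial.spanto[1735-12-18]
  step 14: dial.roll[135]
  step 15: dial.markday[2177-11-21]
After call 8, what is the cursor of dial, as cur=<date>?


Answer: cur=1738-12-02

Derivation:
>> dial.spanto(d=1745-08-04)
<< 138
>> dial.lunge(n=6)
<< 1745-09-19
>> remeasure.asunit(v=-12, u_from=s, u_to=week)
<< -1/50400
>> remeasure.asunit(v=6235, u_from=MiB, u_to=B)
<< 6537871360
>> dial.roll(n=-291)
<< 1744-12-02
>> dial.yearhop(n=-6)
<< 1738-12-02
>> remeasure.asunit(v=-26, u_from=B, u_to=KiB)
<< -13/512
>> remeasure.asunit(v=-504, u_from=KiB, u_to=MB)
<< -8064/15625
>> dial.monthend()
<< 1738-12-31
>> remeasure.asunit(v=-8685, u_from=MB, u_to=kB)
<< -8685000
>> dial.roll(n=113)
<< 1739-04-23
>> dial.lunge(n=-26)
<< 1737-02-23
>> dial.spanto(d=1735-12-18)
<< -433
>> dial.roll(n=135)
<< 1737-07-08
>> dial.markday(d=2177-11-21)
<< 2177-11-21


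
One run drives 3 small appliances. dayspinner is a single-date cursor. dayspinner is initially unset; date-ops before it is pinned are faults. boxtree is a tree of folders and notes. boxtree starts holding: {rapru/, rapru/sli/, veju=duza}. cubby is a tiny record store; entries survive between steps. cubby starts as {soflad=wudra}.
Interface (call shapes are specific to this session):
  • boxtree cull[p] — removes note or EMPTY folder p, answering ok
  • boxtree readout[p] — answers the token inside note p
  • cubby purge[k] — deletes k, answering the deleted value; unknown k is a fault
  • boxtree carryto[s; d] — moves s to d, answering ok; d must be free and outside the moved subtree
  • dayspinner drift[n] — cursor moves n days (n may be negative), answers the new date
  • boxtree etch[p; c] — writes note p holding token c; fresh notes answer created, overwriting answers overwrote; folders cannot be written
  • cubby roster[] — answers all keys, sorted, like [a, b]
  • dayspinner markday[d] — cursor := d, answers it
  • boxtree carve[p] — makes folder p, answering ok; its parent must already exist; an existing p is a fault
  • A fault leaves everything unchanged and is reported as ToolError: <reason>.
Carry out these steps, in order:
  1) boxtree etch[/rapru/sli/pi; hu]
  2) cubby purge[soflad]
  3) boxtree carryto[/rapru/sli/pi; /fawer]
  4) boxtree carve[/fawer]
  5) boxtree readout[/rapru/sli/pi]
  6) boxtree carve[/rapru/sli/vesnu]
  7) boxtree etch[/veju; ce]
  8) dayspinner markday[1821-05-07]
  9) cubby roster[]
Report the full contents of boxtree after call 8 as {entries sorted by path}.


Answer: {fawer=hu, rapru/, rapru/sli/, rapru/sli/vesnu/, veju=ce}

Derivation:
>> boxtree etch(p→/rapru/sli/pi, c→hu)
<< created
>> cubby purge(k→soflad)
<< wudra
>> boxtree carryto(s→/rapru/sli/pi, d→/fawer)
<< ok
>> boxtree carve(p→/fawer)
<< ToolError: exists
>> boxtree readout(p→/rapru/sli/pi)
<< ToolError: not found
>> boxtree carve(p→/rapru/sli/vesnu)
<< ok
>> boxtree etch(p→/veju, c→ce)
<< overwrote
>> dayspinner markday(d→1821-05-07)
<< 1821-05-07
>> cubby roster()
<< []


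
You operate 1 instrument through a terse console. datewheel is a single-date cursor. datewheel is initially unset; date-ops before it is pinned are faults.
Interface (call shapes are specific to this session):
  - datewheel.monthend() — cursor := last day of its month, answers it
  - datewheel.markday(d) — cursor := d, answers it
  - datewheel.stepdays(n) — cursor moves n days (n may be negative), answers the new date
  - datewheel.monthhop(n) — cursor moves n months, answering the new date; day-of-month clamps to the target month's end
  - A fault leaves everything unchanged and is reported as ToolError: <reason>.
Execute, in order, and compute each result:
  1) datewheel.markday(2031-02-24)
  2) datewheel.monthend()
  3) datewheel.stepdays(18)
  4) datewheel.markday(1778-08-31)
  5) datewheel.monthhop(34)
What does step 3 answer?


Answer: 2031-03-18

Derivation:
Then datewheel.markday(d: 2031-02-24), and observe 2031-02-24.
I call datewheel.monthend(), yielding 2031-02-28.
Using datewheel.stepdays(n: 18), yielding 2031-03-18.
I run datewheel.markday(d: 1778-08-31), — result: 1778-08-31.
I call datewheel.monthhop(n: 34), — result: 1781-06-30.


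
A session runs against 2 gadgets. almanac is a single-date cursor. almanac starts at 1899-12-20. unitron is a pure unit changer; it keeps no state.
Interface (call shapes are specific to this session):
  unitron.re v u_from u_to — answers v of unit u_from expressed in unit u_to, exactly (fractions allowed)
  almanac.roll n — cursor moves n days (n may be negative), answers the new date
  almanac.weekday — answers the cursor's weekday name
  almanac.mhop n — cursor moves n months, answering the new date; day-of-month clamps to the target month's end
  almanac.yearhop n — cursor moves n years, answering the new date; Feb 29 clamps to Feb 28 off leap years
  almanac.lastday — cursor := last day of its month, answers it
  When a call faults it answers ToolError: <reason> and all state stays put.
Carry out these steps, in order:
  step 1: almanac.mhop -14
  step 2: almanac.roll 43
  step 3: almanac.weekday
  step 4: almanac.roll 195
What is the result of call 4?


Act: almanac.mhop[n=-14]
Obs: 1898-10-20
Act: almanac.roll[n=43]
Obs: 1898-12-02
Act: almanac.weekday[]
Obs: Friday
Act: almanac.roll[n=195]
Obs: 1899-06-15

Answer: 1899-06-15


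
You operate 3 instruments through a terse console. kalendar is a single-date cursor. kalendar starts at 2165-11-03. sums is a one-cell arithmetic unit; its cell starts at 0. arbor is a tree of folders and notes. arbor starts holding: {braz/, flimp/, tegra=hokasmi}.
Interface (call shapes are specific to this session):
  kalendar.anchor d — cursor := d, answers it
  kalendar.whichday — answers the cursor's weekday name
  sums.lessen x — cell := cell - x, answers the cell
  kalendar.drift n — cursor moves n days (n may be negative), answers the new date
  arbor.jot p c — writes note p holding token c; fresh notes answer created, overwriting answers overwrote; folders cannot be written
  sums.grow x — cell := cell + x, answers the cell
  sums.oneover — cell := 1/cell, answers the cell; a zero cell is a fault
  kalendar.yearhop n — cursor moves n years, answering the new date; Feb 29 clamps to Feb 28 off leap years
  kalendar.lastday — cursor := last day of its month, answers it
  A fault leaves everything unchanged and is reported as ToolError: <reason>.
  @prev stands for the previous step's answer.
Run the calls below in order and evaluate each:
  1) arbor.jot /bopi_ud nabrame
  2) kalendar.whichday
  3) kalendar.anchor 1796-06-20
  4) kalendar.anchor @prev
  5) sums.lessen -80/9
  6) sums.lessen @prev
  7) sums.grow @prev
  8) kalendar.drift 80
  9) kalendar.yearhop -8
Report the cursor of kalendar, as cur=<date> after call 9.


Answer: cur=1788-09-08

Derivation:
% 1. arbor.jot(p=/bopi_ud, c=nabrame) : created
% 2. kalendar.whichday() : Sunday
% 3. kalendar.anchor(d=1796-06-20) : 1796-06-20
% 4. kalendar.anchor(d=@prev) : 1796-06-20
% 5. sums.lessen(x=-80/9) : 80/9
% 6. sums.lessen(x=@prev) : 0
% 7. sums.grow(x=@prev) : 0
% 8. kalendar.drift(n=80) : 1796-09-08
% 9. kalendar.yearhop(n=-8) : 1788-09-08


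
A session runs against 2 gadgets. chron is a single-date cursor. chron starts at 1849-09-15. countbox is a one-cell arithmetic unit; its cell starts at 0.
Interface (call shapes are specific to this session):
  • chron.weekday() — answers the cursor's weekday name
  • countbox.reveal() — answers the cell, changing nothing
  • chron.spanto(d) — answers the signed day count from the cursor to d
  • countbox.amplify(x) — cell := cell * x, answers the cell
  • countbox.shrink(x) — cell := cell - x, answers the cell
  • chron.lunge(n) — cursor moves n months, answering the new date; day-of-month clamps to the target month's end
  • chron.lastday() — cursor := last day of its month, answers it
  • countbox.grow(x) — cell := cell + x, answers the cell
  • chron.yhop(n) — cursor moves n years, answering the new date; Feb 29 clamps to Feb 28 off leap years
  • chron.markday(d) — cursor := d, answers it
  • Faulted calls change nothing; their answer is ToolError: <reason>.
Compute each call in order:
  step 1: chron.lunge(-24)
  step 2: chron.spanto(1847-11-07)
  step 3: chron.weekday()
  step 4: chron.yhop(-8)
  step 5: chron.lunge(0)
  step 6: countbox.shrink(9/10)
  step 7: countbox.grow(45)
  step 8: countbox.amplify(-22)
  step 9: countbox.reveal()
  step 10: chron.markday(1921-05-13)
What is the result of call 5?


Do: chron.lunge[n: -24]
See: 1847-09-15
Do: chron.spanto[d: 1847-11-07]
See: 53
Do: chron.weekday[]
See: Wednesday
Do: chron.yhop[n: -8]
See: 1839-09-15
Do: chron.lunge[n: 0]
See: 1839-09-15
Do: countbox.shrink[x: 9/10]
See: -9/10
Do: countbox.grow[x: 45]
See: 441/10
Do: countbox.amplify[x: -22]
See: -4851/5
Do: countbox.reveal[]
See: -4851/5
Do: chron.markday[d: 1921-05-13]
See: 1921-05-13

Answer: 1839-09-15


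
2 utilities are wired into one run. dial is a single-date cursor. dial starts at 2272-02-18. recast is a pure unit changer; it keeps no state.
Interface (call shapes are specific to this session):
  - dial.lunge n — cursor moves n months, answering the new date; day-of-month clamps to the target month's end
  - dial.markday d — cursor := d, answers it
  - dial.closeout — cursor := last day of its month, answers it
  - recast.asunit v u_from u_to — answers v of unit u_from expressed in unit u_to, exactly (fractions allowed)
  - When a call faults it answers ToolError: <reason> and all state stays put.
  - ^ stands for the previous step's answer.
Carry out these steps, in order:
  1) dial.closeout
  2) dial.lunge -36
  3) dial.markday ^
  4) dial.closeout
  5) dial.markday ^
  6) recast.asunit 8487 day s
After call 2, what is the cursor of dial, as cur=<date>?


Answer: cur=2269-02-28

Derivation:
;; dial.closeout() == 2272-02-29
;; dial.lunge(-36) == 2269-02-28
;; dial.markday(^) == 2269-02-28
;; dial.closeout() == 2269-02-28
;; dial.markday(^) == 2269-02-28
;; recast.asunit(8487, day, s) == 733276800


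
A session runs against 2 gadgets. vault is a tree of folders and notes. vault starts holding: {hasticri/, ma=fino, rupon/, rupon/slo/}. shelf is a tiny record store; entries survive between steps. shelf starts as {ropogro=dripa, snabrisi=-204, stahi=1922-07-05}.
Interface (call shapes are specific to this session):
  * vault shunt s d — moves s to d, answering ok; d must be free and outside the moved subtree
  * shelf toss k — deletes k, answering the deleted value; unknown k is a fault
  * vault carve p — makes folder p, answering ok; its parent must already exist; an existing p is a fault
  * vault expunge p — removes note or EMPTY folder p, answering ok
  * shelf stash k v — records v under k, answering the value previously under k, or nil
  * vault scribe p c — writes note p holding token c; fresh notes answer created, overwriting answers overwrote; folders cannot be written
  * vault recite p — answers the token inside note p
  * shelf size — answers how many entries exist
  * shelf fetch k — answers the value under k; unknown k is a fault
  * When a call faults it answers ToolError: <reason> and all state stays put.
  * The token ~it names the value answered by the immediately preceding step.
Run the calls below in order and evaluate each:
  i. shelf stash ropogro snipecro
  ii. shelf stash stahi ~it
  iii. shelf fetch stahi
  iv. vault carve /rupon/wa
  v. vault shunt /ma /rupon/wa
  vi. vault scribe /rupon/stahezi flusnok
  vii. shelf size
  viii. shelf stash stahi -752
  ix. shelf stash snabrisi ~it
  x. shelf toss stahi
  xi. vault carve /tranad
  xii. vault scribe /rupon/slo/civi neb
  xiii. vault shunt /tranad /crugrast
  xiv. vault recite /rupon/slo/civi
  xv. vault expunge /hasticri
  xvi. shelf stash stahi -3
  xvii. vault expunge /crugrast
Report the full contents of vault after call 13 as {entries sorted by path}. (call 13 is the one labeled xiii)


Answer: {crugrast/, hasticri/, ma=fino, rupon/, rupon/slo/, rupon/slo/civi=neb, rupon/stahezi=flusnok, rupon/wa/}

Derivation:
I try shelf stash on k='ropogro', v='snipecro', yielding dripa.
I call shelf stash on k='stahi', v='~it', and see 1922-07-05.
Then shelf fetch on k='stahi', — result: dripa.
I try vault carve on p='/rupon/wa', → ok.
Invoking vault shunt on s='/ma', d='/rupon/wa', — result: ToolError: exists.
I try vault scribe on p='/rupon/stahezi', c='flusnok', which returns created.
I try shelf size, and observe 3.
I use shelf stash on k='stahi', v='-752', and observe dripa.
I run shelf stash on k='snabrisi', v='~it', → -204.
Invoking shelf toss on k='stahi', which returns -752.
Now I run vault carve on p='/tranad', giving ok.
Calling vault scribe on p='/rupon/slo/civi', c='neb', which returns created.
I run vault shunt on s='/tranad', d='/crugrast', which returns ok.
I use vault recite on p='/rupon/slo/civi', and get neb.
Then vault expunge on p='/hasticri', and see ok.
Calling shelf stash on k='stahi', v='-3': nil.
I call vault expunge on p='/crugrast', → ok.
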